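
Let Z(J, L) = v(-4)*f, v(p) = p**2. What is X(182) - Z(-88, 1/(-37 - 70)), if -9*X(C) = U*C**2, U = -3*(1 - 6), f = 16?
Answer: -166388/3 ≈ -55463.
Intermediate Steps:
U = 15 (U = -3*(-5) = 15)
Z(J, L) = 256 (Z(J, L) = (-4)**2*16 = 16*16 = 256)
X(C) = -5*C**2/3
X(182) - Z(-88, 1/(-37 - 70)) = -5/3*182**2 - 1*256 = -5/3*33124 - 256 = -165620/3 - 256 = -166388/3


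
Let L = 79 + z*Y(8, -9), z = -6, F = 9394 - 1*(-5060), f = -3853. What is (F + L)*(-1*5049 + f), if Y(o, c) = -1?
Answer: -129426178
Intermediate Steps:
F = 14454 (F = 9394 + 5060 = 14454)
L = 85 (L = 79 - 6*(-1) = 79 + 6 = 85)
(F + L)*(-1*5049 + f) = (14454 + 85)*(-1*5049 - 3853) = 14539*(-5049 - 3853) = 14539*(-8902) = -129426178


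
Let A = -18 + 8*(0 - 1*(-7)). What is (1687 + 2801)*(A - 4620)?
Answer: -20564016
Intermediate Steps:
A = 38 (A = -18 + 8*(0 + 7) = -18 + 8*7 = -18 + 56 = 38)
(1687 + 2801)*(A - 4620) = (1687 + 2801)*(38 - 4620) = 4488*(-4582) = -20564016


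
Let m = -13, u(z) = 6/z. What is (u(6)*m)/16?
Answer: -13/16 ≈ -0.81250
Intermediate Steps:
(u(6)*m)/16 = ((6/6)*(-13))/16 = ((6*(1/6))*(-13))*(1/16) = (1*(-13))*(1/16) = -13*1/16 = -13/16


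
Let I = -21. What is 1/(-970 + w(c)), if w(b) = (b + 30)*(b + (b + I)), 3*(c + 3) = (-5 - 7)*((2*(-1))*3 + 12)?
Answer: -1/1195 ≈ -0.00083682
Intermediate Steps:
c = -27 (c = -3 + ((-5 - 7)*((2*(-1))*3 + 12))/3 = -3 + (-12*(-2*3 + 12))/3 = -3 + (-12*(-6 + 12))/3 = -3 + (-12*6)/3 = -3 + (⅓)*(-72) = -3 - 24 = -27)
w(b) = (-21 + 2*b)*(30 + b) (w(b) = (b + 30)*(b + (b - 21)) = (30 + b)*(b + (-21 + b)) = (30 + b)*(-21 + 2*b) = (-21 + 2*b)*(30 + b))
1/(-970 + w(c)) = 1/(-970 + (-630 + 2*(-27)² + 39*(-27))) = 1/(-970 + (-630 + 2*729 - 1053)) = 1/(-970 + (-630 + 1458 - 1053)) = 1/(-970 - 225) = 1/(-1195) = -1/1195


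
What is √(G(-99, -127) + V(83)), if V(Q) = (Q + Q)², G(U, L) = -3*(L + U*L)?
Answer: I*√9782 ≈ 98.904*I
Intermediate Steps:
G(U, L) = -3*L - 3*L*U (G(U, L) = -3*(L + L*U) = -3*L - 3*L*U)
V(Q) = 4*Q² (V(Q) = (2*Q)² = 4*Q²)
√(G(-99, -127) + V(83)) = √(-3*(-127)*(1 - 99) + 4*83²) = √(-3*(-127)*(-98) + 4*6889) = √(-37338 + 27556) = √(-9782) = I*√9782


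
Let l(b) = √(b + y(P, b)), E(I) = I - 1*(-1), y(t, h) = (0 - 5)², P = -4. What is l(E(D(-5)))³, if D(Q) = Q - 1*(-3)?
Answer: 48*√6 ≈ 117.58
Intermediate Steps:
D(Q) = 3 + Q (D(Q) = Q + 3 = 3 + Q)
y(t, h) = 25 (y(t, h) = (-5)² = 25)
E(I) = 1 + I (E(I) = I + 1 = 1 + I)
l(b) = √(25 + b) (l(b) = √(b + 25) = √(25 + b))
l(E(D(-5)))³ = (√(25 + (1 + (3 - 5))))³ = (√(25 + (1 - 2)))³ = (√(25 - 1))³ = (√24)³ = (2*√6)³ = 48*√6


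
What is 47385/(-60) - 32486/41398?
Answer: -65453113/82796 ≈ -790.54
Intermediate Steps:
47385/(-60) - 32486/41398 = 47385*(-1/60) - 32486*1/41398 = -3159/4 - 16243/20699 = -65453113/82796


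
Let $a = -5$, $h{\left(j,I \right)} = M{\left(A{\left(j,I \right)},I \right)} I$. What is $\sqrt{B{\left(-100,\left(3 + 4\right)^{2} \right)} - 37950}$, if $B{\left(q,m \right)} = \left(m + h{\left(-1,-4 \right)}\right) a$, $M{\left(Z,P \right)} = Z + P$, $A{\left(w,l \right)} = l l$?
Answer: $i \sqrt{37955} \approx 194.82 i$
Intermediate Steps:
$A{\left(w,l \right)} = l^{2}$
$M{\left(Z,P \right)} = P + Z$
$h{\left(j,I \right)} = I \left(I + I^{2}\right)$ ($h{\left(j,I \right)} = \left(I + I^{2}\right) I = I \left(I + I^{2}\right)$)
$B{\left(q,m \right)} = 240 - 5 m$ ($B{\left(q,m \right)} = \left(m + \left(-4\right)^{2} \left(1 - 4\right)\right) \left(-5\right) = \left(m + 16 \left(-3\right)\right) \left(-5\right) = \left(m - 48\right) \left(-5\right) = \left(-48 + m\right) \left(-5\right) = 240 - 5 m$)
$\sqrt{B{\left(-100,\left(3 + 4\right)^{2} \right)} - 37950} = \sqrt{\left(240 - 5 \left(3 + 4\right)^{2}\right) - 37950} = \sqrt{\left(240 - 5 \cdot 7^{2}\right) - 37950} = \sqrt{\left(240 - 245\right) - 37950} = \sqrt{-5 - 37950} = \sqrt{-37955} = i \sqrt{37955}$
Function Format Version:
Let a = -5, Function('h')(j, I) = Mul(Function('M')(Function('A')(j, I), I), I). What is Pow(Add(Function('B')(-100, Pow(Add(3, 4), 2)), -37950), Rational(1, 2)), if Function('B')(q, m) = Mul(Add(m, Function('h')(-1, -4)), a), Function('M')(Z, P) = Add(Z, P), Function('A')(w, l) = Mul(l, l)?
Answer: Mul(I, Pow(37955, Rational(1, 2))) ≈ Mul(194.82, I)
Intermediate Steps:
Function('A')(w, l) = Pow(l, 2)
Function('M')(Z, P) = Add(P, Z)
Function('h')(j, I) = Mul(I, Add(I, Pow(I, 2))) (Function('h')(j, I) = Mul(Add(I, Pow(I, 2)), I) = Mul(I, Add(I, Pow(I, 2))))
Function('B')(q, m) = Add(240, Mul(-5, m)) (Function('B')(q, m) = Mul(Add(m, Mul(Pow(-4, 2), Add(1, -4))), -5) = Mul(Add(m, Mul(16, -3)), -5) = Mul(Add(m, -48), -5) = Mul(Add(-48, m), -5) = Add(240, Mul(-5, m)))
Pow(Add(Function('B')(-100, Pow(Add(3, 4), 2)), -37950), Rational(1, 2)) = Pow(Add(Add(240, Mul(-5, Pow(Add(3, 4), 2))), -37950), Rational(1, 2)) = Pow(Add(Add(240, Mul(-5, Pow(7, 2))), -37950), Rational(1, 2)) = Pow(Add(Add(240, Mul(-5, 49)), -37950), Rational(1, 2)) = Pow(Add(Add(240, -245), -37950), Rational(1, 2)) = Pow(Add(-5, -37950), Rational(1, 2)) = Pow(-37955, Rational(1, 2)) = Mul(I, Pow(37955, Rational(1, 2)))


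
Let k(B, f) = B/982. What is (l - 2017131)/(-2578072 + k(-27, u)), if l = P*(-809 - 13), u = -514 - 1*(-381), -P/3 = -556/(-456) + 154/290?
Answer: 5445488962044/6974741843905 ≈ 0.78074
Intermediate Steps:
P = -28933/5510 (P = -3*(-556/(-456) + 154/290) = -3*(-556*(-1/456) + 154*(1/290)) = -3*(139/114 + 77/145) = -3*28933/16530 = -28933/5510 ≈ -5.2510)
u = -133 (u = -514 + 381 = -133)
l = 11891463/2755 (l = -28933*(-809 - 13)/5510 = -28933/5510*(-822) = 11891463/2755 ≈ 4316.3)
k(B, f) = B/982 (k(B, f) = B*(1/982) = B/982)
(l - 2017131)/(-2578072 + k(-27, u)) = (11891463/2755 - 2017131)/(-2578072 + (1/982)*(-27)) = -5545304442/(2755*(-2578072 - 27/982)) = -5545304442/(2755*(-2531666731/982)) = -5545304442/2755*(-982/2531666731) = 5445488962044/6974741843905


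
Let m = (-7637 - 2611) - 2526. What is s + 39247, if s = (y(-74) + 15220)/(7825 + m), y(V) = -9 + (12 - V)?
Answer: 194218106/4949 ≈ 39244.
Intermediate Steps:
m = -12774 (m = -10248 - 2526 = -12774)
y(V) = 3 - V
s = -15297/4949 (s = ((3 - 1*(-74)) + 15220)/(7825 - 12774) = ((3 + 74) + 15220)/(-4949) = (77 + 15220)*(-1/4949) = 15297*(-1/4949) = -15297/4949 ≈ -3.0909)
s + 39247 = -15297/4949 + 39247 = 194218106/4949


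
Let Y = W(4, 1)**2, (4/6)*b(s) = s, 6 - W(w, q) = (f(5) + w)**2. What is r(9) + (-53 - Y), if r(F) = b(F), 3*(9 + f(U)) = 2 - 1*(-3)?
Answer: -10631/162 ≈ -65.623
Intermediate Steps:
f(U) = -22/3 (f(U) = -9 + (2 - 1*(-3))/3 = -9 + (2 + 3)/3 = -9 + (1/3)*5 = -9 + 5/3 = -22/3)
W(w, q) = 6 - (-22/3 + w)**2
b(s) = 3*s/2
Y = 2116/81 (Y = (6 - (-22 + 3*4)**2/9)**2 = (6 - (-22 + 12)**2/9)**2 = (6 - 1/9*(-10)**2)**2 = (6 - 1/9*100)**2 = (6 - 100/9)**2 = (-46/9)**2 = 2116/81 ≈ 26.123)
r(F) = 3*F/2
r(9) + (-53 - Y) = (3/2)*9 + (-53 - 1*2116/81) = 27/2 + (-53 - 2116/81) = 27/2 - 6409/81 = -10631/162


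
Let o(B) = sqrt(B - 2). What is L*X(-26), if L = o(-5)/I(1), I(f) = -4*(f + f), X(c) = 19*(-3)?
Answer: 57*I*sqrt(7)/8 ≈ 18.851*I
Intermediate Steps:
X(c) = -57
o(B) = sqrt(-2 + B)
I(f) = -8*f
L = -I*sqrt(7)/8 (L = sqrt(-2 - 5)/((-8*1)) = sqrt(-7)/(-8) = (I*sqrt(7))*(-1/8) = -I*sqrt(7)/8 ≈ -0.33072*I)
L*X(-26) = -I*sqrt(7)/8*(-57) = 57*I*sqrt(7)/8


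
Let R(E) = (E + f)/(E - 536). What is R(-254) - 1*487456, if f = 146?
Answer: -192545066/395 ≈ -4.8746e+5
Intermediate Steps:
R(E) = (146 + E)/(-536 + E) (R(E) = (E + 146)/(E - 536) = (146 + E)/(-536 + E))
R(-254) - 1*487456 = (146 - 254)/(-536 - 254) - 1*487456 = -108/(-790) - 487456 = -1/790*(-108) - 487456 = 54/395 - 487456 = -192545066/395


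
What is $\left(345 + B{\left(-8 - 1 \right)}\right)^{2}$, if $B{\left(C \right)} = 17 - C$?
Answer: $137641$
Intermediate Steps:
$\left(345 + B{\left(-8 - 1 \right)}\right)^{2} = \left(345 + \left(17 - \left(-8 - 1\right)\right)\right)^{2} = \left(345 + \left(17 - -9\right)\right)^{2} = \left(345 + \left(17 + 9\right)\right)^{2} = \left(345 + 26\right)^{2} = 371^{2} = 137641$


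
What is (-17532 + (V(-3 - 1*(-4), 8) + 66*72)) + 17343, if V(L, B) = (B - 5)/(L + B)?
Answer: 13690/3 ≈ 4563.3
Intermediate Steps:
V(L, B) = (-5 + B)/(B + L)
(-17532 + (V(-3 - 1*(-4), 8) + 66*72)) + 17343 = (-17532 + ((-5 + 8)/(8 + (-3 - 1*(-4))) + 66*72)) + 17343 = (-17532 + (3/(8 + (-3 + 4)) + 4752)) + 17343 = (-17532 + (3/(8 + 1) + 4752)) + 17343 = (-17532 + (3/9 + 4752)) + 17343 = (-17532 + ((⅑)*3 + 4752)) + 17343 = (-17532 + (⅓ + 4752)) + 17343 = (-17532 + 14257/3) + 17343 = -38339/3 + 17343 = 13690/3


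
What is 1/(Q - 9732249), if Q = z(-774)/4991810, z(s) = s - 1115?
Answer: -4991810/48581537882579 ≈ -1.0275e-7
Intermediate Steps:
z(s) = -1115 + s
Q = -1889/4991810 (Q = (-1115 - 774)/4991810 = -1889*1/4991810 = -1889/4991810 ≈ -0.00037842)
1/(Q - 9732249) = 1/(-1889/4991810 - 9732249) = 1/(-48581537882579/4991810) = -4991810/48581537882579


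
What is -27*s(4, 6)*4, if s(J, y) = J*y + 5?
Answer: -3132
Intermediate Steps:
s(J, y) = 5 + J*y
-27*s(4, 6)*4 = -27*(5 + 4*6)*4 = -27*(5 + 24)*4 = -27*29*4 = -783*4 = -3132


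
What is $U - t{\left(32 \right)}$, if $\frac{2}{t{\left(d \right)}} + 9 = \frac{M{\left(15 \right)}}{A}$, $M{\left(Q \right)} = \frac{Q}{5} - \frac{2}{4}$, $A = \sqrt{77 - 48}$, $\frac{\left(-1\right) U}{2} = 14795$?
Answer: $- \frac{277285802}{9371} + \frac{20 \sqrt{29}}{9371} \approx -29590.0$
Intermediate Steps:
$U = -29590$ ($U = \left(-2\right) 14795 = -29590$)
$A = \sqrt{29} \approx 5.3852$
$M{\left(Q \right)} = - \frac{1}{2} + \frac{Q}{5}$ ($M{\left(Q \right)} = Q \frac{1}{5} - \frac{1}{2} = \frac{Q}{5} - \frac{1}{2} = - \frac{1}{2} + \frac{Q}{5}$)
$t{\left(d \right)} = \frac{2}{-9 + \frac{5 \sqrt{29}}{58}}$ ($t{\left(d \right)} = \frac{2}{-9 + \frac{- \frac{1}{2} + \frac{1}{5} \cdot 15}{\sqrt{29}}} = \frac{2}{-9 + \left(- \frac{1}{2} + 3\right) \frac{\sqrt{29}}{29}} = \frac{2}{-9 + \frac{5 \frac{\sqrt{29}}{29}}{2}} = \frac{2}{-9 + \frac{5 \sqrt{29}}{58}}$)
$U - t{\left(32 \right)} = -29590 - \left(- \frac{2088}{9371} - \frac{20 \sqrt{29}}{9371}\right) = -29590 + \left(\frac{2088}{9371} + \frac{20 \sqrt{29}}{9371}\right) = - \frac{277285802}{9371} + \frac{20 \sqrt{29}}{9371}$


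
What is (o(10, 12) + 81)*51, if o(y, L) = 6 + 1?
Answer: 4488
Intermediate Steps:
o(y, L) = 7
(o(10, 12) + 81)*51 = (7 + 81)*51 = 88*51 = 4488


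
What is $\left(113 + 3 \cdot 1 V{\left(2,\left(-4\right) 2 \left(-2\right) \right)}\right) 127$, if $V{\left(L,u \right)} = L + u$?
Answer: $21209$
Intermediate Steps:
$\left(113 + 3 \cdot 1 V{\left(2,\left(-4\right) 2 \left(-2\right) \right)}\right) 127 = \left(113 + 3 \cdot 1 \left(2 + \left(-4\right) 2 \left(-2\right)\right)\right) 127 = \left(113 + 3 \left(2 - -16\right)\right) 127 = \left(113 + 3 \left(2 + 16\right)\right) 127 = \left(113 + 3 \cdot 18\right) 127 = \left(113 + 54\right) 127 = 167 \cdot 127 = 21209$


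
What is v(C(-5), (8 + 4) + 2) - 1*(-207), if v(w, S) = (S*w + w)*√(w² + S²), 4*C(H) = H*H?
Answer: 207 + 375*√3761/16 ≈ 1644.4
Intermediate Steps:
C(H) = H²/4 (C(H) = (H*H)/4 = H²/4)
v(w, S) = √(S² + w²)*(w + S*w) (v(w, S) = (w + S*w)*√(S² + w²) = √(S² + w²)*(w + S*w))
v(C(-5), (8 + 4) + 2) - 1*(-207) = ((¼)*(-5)²)*√(((8 + 4) + 2)² + ((¼)*(-5)²)²)*(1 + ((8 + 4) + 2)) - 1*(-207) = ((¼)*25)*√((12 + 2)² + ((¼)*25)²)*(1 + (12 + 2)) + 207 = 25*√(14² + (25/4)²)*(1 + 14)/4 + 207 = (25/4)*√(196 + 625/16)*15 + 207 = (25/4)*√(3761/16)*15 + 207 = (25/4)*(√3761/4)*15 + 207 = 375*√3761/16 + 207 = 207 + 375*√3761/16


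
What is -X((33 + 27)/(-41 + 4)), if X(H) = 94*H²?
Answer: -338400/1369 ≈ -247.19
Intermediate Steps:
-X((33 + 27)/(-41 + 4)) = -94*((33 + 27)/(-41 + 4))² = -94*(60/(-37))² = -94*(60*(-1/37))² = -94*(-60/37)² = -94*3600/1369 = -1*338400/1369 = -338400/1369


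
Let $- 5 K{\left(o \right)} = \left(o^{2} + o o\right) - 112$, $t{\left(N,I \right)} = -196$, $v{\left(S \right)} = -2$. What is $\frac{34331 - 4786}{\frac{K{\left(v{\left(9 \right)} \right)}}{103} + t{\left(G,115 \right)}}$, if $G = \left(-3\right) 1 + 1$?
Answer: $- \frac{15215675}{100836} \approx -150.9$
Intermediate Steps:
$G = -2$ ($G = -3 + 1 = -2$)
$K{\left(o \right)} = \frac{112}{5} - \frac{2 o^{2}}{5}$ ($K{\left(o \right)} = - \frac{\left(o^{2} + o o\right) - 112}{5} = - \frac{\left(o^{2} + o^{2}\right) - 112}{5} = - \frac{2 o^{2} - 112}{5} = - \frac{-112 + 2 o^{2}}{5} = \frac{112}{5} - \frac{2 o^{2}}{5}$)
$\frac{34331 - 4786}{\frac{K{\left(v{\left(9 \right)} \right)}}{103} + t{\left(G,115 \right)}} = \frac{34331 - 4786}{\frac{\frac{112}{5} - \frac{2 \left(-2\right)^{2}}{5}}{103} - 196} = \frac{29545}{\left(\frac{112}{5} - \frac{8}{5}\right) \frac{1}{103} - 196} = \frac{29545}{\frac{104}{5} \cdot \frac{1}{103} - 196} = \frac{29545}{\frac{104}{515} - 196} = \frac{29545}{- \frac{100836}{515}} = 29545 \left(- \frac{515}{100836}\right) = - \frac{15215675}{100836}$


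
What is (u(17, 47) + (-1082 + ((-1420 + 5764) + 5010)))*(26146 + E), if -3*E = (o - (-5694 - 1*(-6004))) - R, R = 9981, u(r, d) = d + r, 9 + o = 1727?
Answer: 725323696/3 ≈ 2.4177e+8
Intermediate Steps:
o = 1718 (o = -9 + 1727 = 1718)
E = 8573/3 (E = -((1718 - (-5694 - 1*(-6004))) - 1*9981)/3 = -((1718 - (-5694 + 6004)) - 9981)/3 = -((1718 - 1*310) - 9981)/3 = -((1718 - 310) - 9981)/3 = -(1408 - 9981)/3 = -1/3*(-8573) = 8573/3 ≈ 2857.7)
(u(17, 47) + (-1082 + ((-1420 + 5764) + 5010)))*(26146 + E) = ((47 + 17) + (-1082 + ((-1420 + 5764) + 5010)))*(26146 + 8573/3) = (64 + (-1082 + (4344 + 5010)))*(87011/3) = (64 + (-1082 + 9354))*(87011/3) = (64 + 8272)*(87011/3) = 8336*(87011/3) = 725323696/3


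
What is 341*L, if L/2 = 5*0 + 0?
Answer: 0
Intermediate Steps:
L = 0 (L = 2*(5*0 + 0) = 2*(0 + 0) = 2*0 = 0)
341*L = 341*0 = 0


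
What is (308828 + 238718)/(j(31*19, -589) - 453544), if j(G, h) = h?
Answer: -547546/454133 ≈ -1.2057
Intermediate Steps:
(308828 + 238718)/(j(31*19, -589) - 453544) = (308828 + 238718)/(-589 - 453544) = 547546/(-454133) = 547546*(-1/454133) = -547546/454133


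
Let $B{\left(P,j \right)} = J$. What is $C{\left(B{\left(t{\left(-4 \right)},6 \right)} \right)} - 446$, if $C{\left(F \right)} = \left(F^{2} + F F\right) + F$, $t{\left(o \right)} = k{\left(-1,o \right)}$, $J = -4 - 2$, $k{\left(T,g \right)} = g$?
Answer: $-380$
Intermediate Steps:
$J = -6$ ($J = -4 - 2 = -6$)
$t{\left(o \right)} = o$
$B{\left(P,j \right)} = -6$
$C{\left(F \right)} = F + 2 F^{2}$ ($C{\left(F \right)} = \left(F^{2} + F^{2}\right) + F = 2 F^{2} + F = F + 2 F^{2}$)
$C{\left(B{\left(t{\left(-4 \right)},6 \right)} \right)} - 446 = - 6 \left(1 + 2 \left(-6\right)\right) - 446 = - 6 \left(1 - 12\right) - 446 = \left(-6\right) \left(-11\right) - 446 = 66 - 446 = -380$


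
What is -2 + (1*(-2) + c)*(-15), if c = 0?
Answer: 28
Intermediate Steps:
-2 + (1*(-2) + c)*(-15) = -2 + (1*(-2) + 0)*(-15) = -2 + (-2 + 0)*(-15) = -2 - 2*(-15) = -2 + 30 = 28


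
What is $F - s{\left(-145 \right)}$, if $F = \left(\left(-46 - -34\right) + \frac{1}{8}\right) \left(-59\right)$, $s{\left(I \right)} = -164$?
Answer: $\frac{6917}{8} \approx 864.63$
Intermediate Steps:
$F = \frac{5605}{8}$ ($F = \left(\left(-46 + 34\right) + \frac{1}{8}\right) \left(-59\right) = \left(-12 + \frac{1}{8}\right) \left(-59\right) = \left(- \frac{95}{8}\right) \left(-59\right) = \frac{5605}{8} \approx 700.63$)
$F - s{\left(-145 \right)} = \frac{5605}{8} - -164 = \frac{5605}{8} + 164 = \frac{6917}{8}$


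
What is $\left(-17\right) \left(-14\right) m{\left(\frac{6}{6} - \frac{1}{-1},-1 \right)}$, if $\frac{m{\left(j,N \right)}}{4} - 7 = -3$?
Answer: $3808$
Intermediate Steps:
$m{\left(j,N \right)} = 16$ ($m{\left(j,N \right)} = 28 + 4 \left(-3\right) = 28 - 12 = 16$)
$\left(-17\right) \left(-14\right) m{\left(\frac{6}{6} - \frac{1}{-1},-1 \right)} = \left(-17\right) \left(-14\right) 16 = 238 \cdot 16 = 3808$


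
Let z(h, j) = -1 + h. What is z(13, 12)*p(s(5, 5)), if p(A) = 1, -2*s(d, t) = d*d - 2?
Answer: 12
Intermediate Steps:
s(d, t) = 1 - d²/2 (s(d, t) = -(d*d - 2)/2 = -(d² - 2)/2 = -(-2 + d²)/2 = 1 - d²/2)
z(13, 12)*p(s(5, 5)) = (-1 + 13)*1 = 12*1 = 12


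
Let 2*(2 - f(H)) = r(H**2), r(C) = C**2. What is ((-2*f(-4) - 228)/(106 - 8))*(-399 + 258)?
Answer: -1692/49 ≈ -34.531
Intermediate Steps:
f(H) = 2 - H**4/2
((-2*f(-4) - 228)/(106 - 8))*(-399 + 258) = ((-2*(2 - 1/2*(-4)**4) - 228)/(106 - 8))*(-399 + 258) = ((-2*(2 - 1/2*256) - 228)/98)*(-141) = ((-2*(2 - 128) - 228)*(1/98))*(-141) = ((-2*(-126) - 228)*(1/98))*(-141) = ((252 - 228)*(1/98))*(-141) = (24*(1/98))*(-141) = (12/49)*(-141) = -1692/49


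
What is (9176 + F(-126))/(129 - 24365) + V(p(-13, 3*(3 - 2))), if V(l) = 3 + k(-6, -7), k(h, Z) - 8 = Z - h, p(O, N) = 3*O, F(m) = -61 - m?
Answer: 233119/24236 ≈ 9.6187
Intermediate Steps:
k(h, Z) = 8 + Z - h (k(h, Z) = 8 + (Z - h) = 8 + Z - h)
V(l) = 10 (V(l) = 3 + (8 - 7 - 1*(-6)) = 3 + (8 - 7 + 6) = 3 + 7 = 10)
(9176 + F(-126))/(129 - 24365) + V(p(-13, 3*(3 - 2))) = (9176 + (-61 - 1*(-126)))/(129 - 24365) + 10 = (9176 + (-61 + 126))/(-24236) + 10 = (9176 + 65)*(-1/24236) + 10 = 9241*(-1/24236) + 10 = -9241/24236 + 10 = 233119/24236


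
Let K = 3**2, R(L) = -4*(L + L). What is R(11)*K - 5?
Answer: -797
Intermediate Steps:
R(L) = -8*L
K = 9
R(11)*K - 5 = -8*11*9 - 5 = -88*9 - 5 = -792 - 5 = -797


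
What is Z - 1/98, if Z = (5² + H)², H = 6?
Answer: 94177/98 ≈ 960.99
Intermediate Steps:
Z = 961 (Z = (5² + 6)² = (25 + 6)² = 31² = 961)
Z - 1/98 = 961 - 1/98 = 94177/98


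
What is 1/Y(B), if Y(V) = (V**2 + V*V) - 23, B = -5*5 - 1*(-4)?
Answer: 1/859 ≈ 0.0011641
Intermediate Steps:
B = -21 (B = -25 + 4 = -21)
Y(V) = -23 + 2*V**2 (Y(V) = (V**2 + V**2) - 23 = 2*V**2 - 23 = -23 + 2*V**2)
1/Y(B) = 1/(-23 + 2*(-21)**2) = 1/(-23 + 2*441) = 1/(-23 + 882) = 1/859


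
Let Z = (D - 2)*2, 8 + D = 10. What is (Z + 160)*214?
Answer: 34240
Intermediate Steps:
D = 2 (D = -8 + 10 = 2)
Z = 0 (Z = (2 - 2)*2 = 0*2 = 0)
(Z + 160)*214 = (0 + 160)*214 = 160*214 = 34240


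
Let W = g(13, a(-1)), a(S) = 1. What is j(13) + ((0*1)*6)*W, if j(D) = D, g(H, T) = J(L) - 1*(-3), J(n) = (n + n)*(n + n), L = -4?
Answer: 13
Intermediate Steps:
J(n) = 4*n² (J(n) = (2*n)*(2*n) = 4*n²)
g(H, T) = 67 (g(H, T) = 4*(-4)² - 1*(-3) = 4*16 + 3 = 64 + 3 = 67)
W = 67
j(13) + ((0*1)*6)*W = 13 + ((0*1)*6)*67 = 13 + (0*6)*67 = 13 + 0*67 = 13 + 0 = 13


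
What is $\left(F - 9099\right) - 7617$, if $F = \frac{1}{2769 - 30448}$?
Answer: $- \frac{462682165}{27679} \approx -16716.0$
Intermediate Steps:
$F = - \frac{1}{27679}$ ($F = \frac{1}{-27679} = - \frac{1}{27679} \approx -3.6128 \cdot 10^{-5}$)
$\left(F - 9099\right) - 7617 = \left(- \frac{1}{27679} - 9099\right) - 7617 = - \frac{251851222}{27679} - 7617 = - \frac{462682165}{27679}$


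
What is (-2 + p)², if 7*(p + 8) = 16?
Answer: 2916/49 ≈ 59.510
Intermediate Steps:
p = -40/7 (p = -8 + (⅐)*16 = -8 + 16/7 = -40/7 ≈ -5.7143)
(-2 + p)² = (-2 - 40/7)² = (-54/7)² = 2916/49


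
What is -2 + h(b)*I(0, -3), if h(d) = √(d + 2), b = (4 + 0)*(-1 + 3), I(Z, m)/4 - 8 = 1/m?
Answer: -2 + 92*√10/3 ≈ 94.977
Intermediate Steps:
I(Z, m) = 32 + 4/m
b = 8 (b = 4*2 = 8)
h(d) = √(2 + d)
-2 + h(b)*I(0, -3) = -2 + √(2 + 8)*(32 + 4/(-3)) = -2 + √10*(32 + 4*(-⅓)) = -2 + √10*(32 - 4/3) = -2 + √10*(92/3) = -2 + 92*√10/3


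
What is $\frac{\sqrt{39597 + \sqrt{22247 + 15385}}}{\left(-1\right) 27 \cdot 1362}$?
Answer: $- \frac{\sqrt{39597 + 112 \sqrt{3}}}{36774} \approx -0.0054244$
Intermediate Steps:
$\frac{\sqrt{39597 + \sqrt{22247 + 15385}}}{\left(-1\right) 27 \cdot 1362} = \frac{\sqrt{39597 + \sqrt{37632}}}{\left(-1\right) 36774} = \frac{\sqrt{39597 + 112 \sqrt{3}}}{-36774} = \sqrt{39597 + 112 \sqrt{3}} \left(- \frac{1}{36774}\right) = - \frac{\sqrt{39597 + 112 \sqrt{3}}}{36774}$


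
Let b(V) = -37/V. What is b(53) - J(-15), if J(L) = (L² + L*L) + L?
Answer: -23092/53 ≈ -435.70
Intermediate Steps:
J(L) = L + 2*L² (J(L) = (L² + L²) + L = 2*L² + L = L + 2*L²)
b(53) - J(-15) = -37/53 - (-15)*(1 + 2*(-15)) = -37*1/53 - (-15)*(1 - 30) = -37/53 - (-15)*(-29) = -37/53 - 1*435 = -37/53 - 435 = -23092/53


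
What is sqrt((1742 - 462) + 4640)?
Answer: 4*sqrt(370) ≈ 76.942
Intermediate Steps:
sqrt((1742 - 462) + 4640) = sqrt(1280 + 4640) = sqrt(5920) = 4*sqrt(370)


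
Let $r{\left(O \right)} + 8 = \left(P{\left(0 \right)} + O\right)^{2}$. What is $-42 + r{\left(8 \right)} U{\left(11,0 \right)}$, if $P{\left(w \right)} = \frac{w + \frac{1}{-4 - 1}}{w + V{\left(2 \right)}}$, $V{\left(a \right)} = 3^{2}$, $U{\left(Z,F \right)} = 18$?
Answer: $\frac{215912}{225} \approx 959.61$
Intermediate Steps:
$V{\left(a \right)} = 9$
$P{\left(w \right)} = \frac{- \frac{1}{5} + w}{9 + w}$ ($P{\left(w \right)} = \frac{w + \frac{1}{-4 - 1}}{w + 9} = \frac{w + \frac{1}{-5}}{9 + w} = \frac{w - \frac{1}{5}}{9 + w} = \frac{- \frac{1}{5} + w}{9 + w}$)
$r{\left(O \right)} = -8 + \left(- \frac{1}{45} + O\right)^{2}$ ($r{\left(O \right)} = -8 + \left(\frac{- \frac{1}{5} + 0}{9 + 0} + O\right)^{2} = -8 + \left(\frac{1}{9} \left(- \frac{1}{5}\right) + O\right)^{2} = -8 + \left(- \frac{1}{45} + O\right)^{2}$)
$-42 + r{\left(8 \right)} U{\left(11,0 \right)} = -42 + \left(-8 + \frac{\left(-1 + 45 \cdot 8\right)^{2}}{2025}\right) 18 = -42 + \left(-8 + \frac{\left(-1 + 360\right)^{2}}{2025}\right) 18 = -42 + \left(-8 + \frac{359^{2}}{2025}\right) 18 = -42 + \left(-8 + \frac{1}{2025} \cdot 128881\right) 18 = -42 + \left(-8 + \frac{128881}{2025}\right) 18 = -42 + \frac{112681}{2025} \cdot 18 = -42 + \frac{225362}{225} = \frac{215912}{225}$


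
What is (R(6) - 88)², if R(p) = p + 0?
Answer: 6724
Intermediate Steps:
R(p) = p
(R(6) - 88)² = (6 - 88)² = (-82)² = 6724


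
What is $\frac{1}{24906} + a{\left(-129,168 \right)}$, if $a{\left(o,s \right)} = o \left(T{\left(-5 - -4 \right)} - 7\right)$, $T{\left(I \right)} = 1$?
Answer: $\frac{19277245}{24906} \approx 774.0$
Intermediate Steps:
$a{\left(o,s \right)} = - 6 o$ ($a{\left(o,s \right)} = o \left(1 - 7\right) = o \left(-6\right) = - 6 o$)
$\frac{1}{24906} + a{\left(-129,168 \right)} = \frac{1}{24906} - -774 = \frac{1}{24906} + 774 = \frac{19277245}{24906}$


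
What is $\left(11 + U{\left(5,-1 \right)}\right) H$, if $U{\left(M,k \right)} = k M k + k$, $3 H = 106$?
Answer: $530$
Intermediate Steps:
$H = \frac{106}{3}$ ($H = \frac{1}{3} \cdot 106 = \frac{106}{3} \approx 35.333$)
$U{\left(M,k \right)} = k + M k^{2}$ ($U{\left(M,k \right)} = M k k + k = M k^{2} + k = k + M k^{2}$)
$\left(11 + U{\left(5,-1 \right)}\right) H = \left(11 - \left(1 + 5 \left(-1\right)\right)\right) \frac{106}{3} = \left(11 - \left(1 - 5\right)\right) \frac{106}{3} = \left(11 - -4\right) \frac{106}{3} = \left(11 + 4\right) \frac{106}{3} = 15 \cdot \frac{106}{3} = 530$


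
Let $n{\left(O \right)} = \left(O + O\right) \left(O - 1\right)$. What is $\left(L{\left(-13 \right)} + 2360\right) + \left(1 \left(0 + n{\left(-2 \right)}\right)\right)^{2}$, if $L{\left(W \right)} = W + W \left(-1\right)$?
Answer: $2504$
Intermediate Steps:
$L{\left(W \right)} = 0$ ($L{\left(W \right)} = W - W = 0$)
$n{\left(O \right)} = 2 O \left(-1 + O\right)$
$\left(L{\left(-13 \right)} + 2360\right) + \left(1 \left(0 + n{\left(-2 \right)}\right)\right)^{2} = \left(0 + 2360\right) + \left(1 \left(0 + 2 \left(-2\right) \left(-1 - 2\right)\right)\right)^{2} = 2360 + \left(1 \left(0 + 2 \left(-2\right) \left(-3\right)\right)\right)^{2} = 2360 + \left(1 \left(0 + 12\right)\right)^{2} = 2360 + \left(1 \cdot 12\right)^{2} = 2360 + 12^{2} = 2360 + 144 = 2504$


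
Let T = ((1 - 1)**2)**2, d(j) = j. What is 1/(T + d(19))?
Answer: 1/19 ≈ 0.052632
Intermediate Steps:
T = 0 (T = (0**2)**2 = 0**2 = 0)
1/(T + d(19)) = 1/(0 + 19) = 1/19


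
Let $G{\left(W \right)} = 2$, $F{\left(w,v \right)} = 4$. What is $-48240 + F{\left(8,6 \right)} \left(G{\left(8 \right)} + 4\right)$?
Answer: $-48216$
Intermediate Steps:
$-48240 + F{\left(8,6 \right)} \left(G{\left(8 \right)} + 4\right) = -48240 + 4 \left(2 + 4\right) = -48240 + 4 \cdot 6 = -48240 + 24 = -48216$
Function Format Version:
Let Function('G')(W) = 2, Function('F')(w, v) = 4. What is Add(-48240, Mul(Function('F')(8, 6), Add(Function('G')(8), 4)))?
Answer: -48216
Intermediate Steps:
Add(-48240, Mul(Function('F')(8, 6), Add(Function('G')(8), 4))) = Add(-48240, Mul(4, Add(2, 4))) = Add(-48240, Mul(4, 6)) = Add(-48240, 24) = -48216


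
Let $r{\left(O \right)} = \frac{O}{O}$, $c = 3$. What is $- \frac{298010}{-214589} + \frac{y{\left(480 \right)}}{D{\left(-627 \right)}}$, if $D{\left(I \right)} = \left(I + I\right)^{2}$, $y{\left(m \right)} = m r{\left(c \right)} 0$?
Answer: $\frac{298010}{214589} \approx 1.3887$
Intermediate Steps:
$r{\left(O \right)} = 1$
$y{\left(m \right)} = 0$ ($y{\left(m \right)} = m 1 \cdot 0 = m 0 = 0$)
$D{\left(I \right)} = 4 I^{2}$ ($D{\left(I \right)} = \left(2 I\right)^{2} = 4 I^{2}$)
$- \frac{298010}{-214589} + \frac{y{\left(480 \right)}}{D{\left(-627 \right)}} = - \frac{298010}{-214589} + \frac{0}{4 \left(-627\right)^{2}} = \left(-298010\right) \left(- \frac{1}{214589}\right) + \frac{0}{4 \cdot 393129} = \frac{298010}{214589} + \frac{0}{1572516} = \frac{298010}{214589} + 0 \cdot \frac{1}{1572516} = \frac{298010}{214589} + 0 = \frac{298010}{214589}$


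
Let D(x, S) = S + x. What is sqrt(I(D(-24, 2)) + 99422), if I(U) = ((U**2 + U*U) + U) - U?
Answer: sqrt(100390) ≈ 316.84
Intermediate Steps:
I(U) = 2*U**2 (I(U) = ((U**2 + U**2) + U) - U = (2*U**2 + U) - U = (U + 2*U**2) - U = 2*U**2)
sqrt(I(D(-24, 2)) + 99422) = sqrt(2*(2 - 24)**2 + 99422) = sqrt(2*(-22)**2 + 99422) = sqrt(2*484 + 99422) = sqrt(968 + 99422) = sqrt(100390)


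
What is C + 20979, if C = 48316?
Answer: 69295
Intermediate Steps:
C + 20979 = 48316 + 20979 = 69295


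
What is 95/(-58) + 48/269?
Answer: -22771/15602 ≈ -1.4595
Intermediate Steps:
95/(-58) + 48/269 = 95*(-1/58) + 48*(1/269) = -95/58 + 48/269 = -22771/15602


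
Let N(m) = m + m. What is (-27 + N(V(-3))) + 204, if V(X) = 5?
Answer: 187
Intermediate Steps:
N(m) = 2*m
(-27 + N(V(-3))) + 204 = (-27 + 2*5) + 204 = (-27 + 10) + 204 = -17 + 204 = 187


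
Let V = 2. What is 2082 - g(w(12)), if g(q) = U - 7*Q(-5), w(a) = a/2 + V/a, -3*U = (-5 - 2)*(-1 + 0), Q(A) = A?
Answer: 6148/3 ≈ 2049.3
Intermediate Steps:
U = -7/3 (U = -(-5 - 2)*(-1 + 0)/3 = -(-7)*(-1)/3 = -⅓*7 = -7/3 ≈ -2.3333)
w(a) = a/2 + 2/a
g(q) = 98/3 (g(q) = -7/3 - 7*(-5) = -7/3 + 35 = 98/3)
2082 - g(w(12)) = 2082 - 1*98/3 = 2082 - 98/3 = 6148/3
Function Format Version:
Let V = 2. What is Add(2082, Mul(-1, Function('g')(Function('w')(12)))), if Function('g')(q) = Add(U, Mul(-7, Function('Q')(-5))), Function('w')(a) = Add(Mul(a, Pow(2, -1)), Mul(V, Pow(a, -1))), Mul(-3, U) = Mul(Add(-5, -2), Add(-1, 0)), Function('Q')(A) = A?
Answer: Rational(6148, 3) ≈ 2049.3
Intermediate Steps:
U = Rational(-7, 3) (U = Mul(Rational(-1, 3), Mul(Add(-5, -2), Add(-1, 0))) = Mul(Rational(-1, 3), Mul(-7, -1)) = Mul(Rational(-1, 3), 7) = Rational(-7, 3) ≈ -2.3333)
Function('w')(a) = Add(Mul(Rational(1, 2), a), Mul(2, Pow(a, -1))) (Function('w')(a) = Add(Mul(a, Pow(2, -1)), Mul(2, Pow(a, -1))) = Add(Mul(a, Rational(1, 2)), Mul(2, Pow(a, -1))) = Add(Mul(Rational(1, 2), a), Mul(2, Pow(a, -1))))
Function('g')(q) = Rational(98, 3) (Function('g')(q) = Add(Rational(-7, 3), Mul(-7, -5)) = Add(Rational(-7, 3), 35) = Rational(98, 3))
Add(2082, Mul(-1, Function('g')(Function('w')(12)))) = Add(2082, Mul(-1, Rational(98, 3))) = Add(2082, Rational(-98, 3)) = Rational(6148, 3)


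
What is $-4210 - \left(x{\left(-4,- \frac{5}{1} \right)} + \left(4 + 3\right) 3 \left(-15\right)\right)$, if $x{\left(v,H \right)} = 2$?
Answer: $-3897$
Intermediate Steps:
$-4210 - \left(x{\left(-4,- \frac{5}{1} \right)} + \left(4 + 3\right) 3 \left(-15\right)\right) = -4210 - \left(2 + \left(4 + 3\right) 3 \left(-15\right)\right) = -4210 - \left(2 + 7 \cdot 3 \left(-15\right)\right) = -4210 - \left(2 + 21 \left(-15\right)\right) = -4210 - \left(2 - 315\right) = -4210 - -313 = -4210 + 313 = -3897$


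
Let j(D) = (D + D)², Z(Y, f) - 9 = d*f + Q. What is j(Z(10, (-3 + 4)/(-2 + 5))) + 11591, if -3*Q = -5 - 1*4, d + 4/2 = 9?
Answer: 111715/9 ≈ 12413.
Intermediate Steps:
d = 7 (d = -2 + 9 = 7)
Q = 3 (Q = -(-5 - 1*4)/3 = -(-5 - 4)/3 = -⅓*(-9) = 3)
Z(Y, f) = 12 + 7*f (Z(Y, f) = 9 + (7*f + 3) = 9 + (3 + 7*f) = 12 + 7*f)
j(D) = 4*D² (j(D) = (2*D)² = 4*D²)
j(Z(10, (-3 + 4)/(-2 + 5))) + 11591 = 4*(12 + 7*((-3 + 4)/(-2 + 5)))² + 11591 = 4*(12 + 7*(1/3))² + 11591 = 4*(12 + 7*(1*(⅓)))² + 11591 = 4*(12 + 7*(⅓))² + 11591 = 4*(12 + 7/3)² + 11591 = 4*(43/3)² + 11591 = 4*(1849/9) + 11591 = 7396/9 + 11591 = 111715/9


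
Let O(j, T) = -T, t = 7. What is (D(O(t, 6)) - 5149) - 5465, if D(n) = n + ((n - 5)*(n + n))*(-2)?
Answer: -10884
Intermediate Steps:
D(n) = n - 4*n*(-5 + n) (D(n) = n + ((-5 + n)*(2*n))*(-2) = n + (2*n*(-5 + n))*(-2) = n - 4*n*(-5 + n))
(D(O(t, 6)) - 5149) - 5465 = ((-1*6)*(21 - (-4)*6) - 5149) - 5465 = (-6*(21 - 4*(-6)) - 5149) - 5465 = (-6*(21 + 24) - 5149) - 5465 = (-6*45 - 5149) - 5465 = (-270 - 5149) - 5465 = -5419 - 5465 = -10884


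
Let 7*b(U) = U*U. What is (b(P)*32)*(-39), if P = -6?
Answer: -44928/7 ≈ -6418.3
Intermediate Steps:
b(U) = U**2/7 (b(U) = (U*U)/7 = U**2/7)
(b(P)*32)*(-39) = (((1/7)*(-6)**2)*32)*(-39) = (((1/7)*36)*32)*(-39) = ((36/7)*32)*(-39) = (1152/7)*(-39) = -44928/7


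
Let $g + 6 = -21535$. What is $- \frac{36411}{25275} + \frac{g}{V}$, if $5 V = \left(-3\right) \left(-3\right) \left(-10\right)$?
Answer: $\frac{181264459}{151650} \approx 1195.3$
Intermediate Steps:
$g = -21541$ ($g = -6 - 21535 = -21541$)
$V = -18$ ($V = \frac{\left(-3\right) \left(-3\right) \left(-10\right)}{5} = \frac{9 \left(-10\right)}{5} = \frac{1}{5} \left(-90\right) = -18$)
$- \frac{36411}{25275} + \frac{g}{V} = - \frac{36411}{25275} - \frac{21541}{-18} = \left(-36411\right) \frac{1}{25275} - - \frac{21541}{18} = - \frac{12137}{8425} + \frac{21541}{18} = \frac{181264459}{151650}$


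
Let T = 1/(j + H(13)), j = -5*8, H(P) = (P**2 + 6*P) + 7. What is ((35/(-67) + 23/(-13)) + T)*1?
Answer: -426273/186394 ≈ -2.2869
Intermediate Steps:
H(P) = 7 + P**2 + 6*P
j = -40
T = 1/214 (T = 1/(-40 + (7 + 13**2 + 6*13)) = 1/(-40 + (7 + 169 + 78)) = 1/(-40 + 254) = 1/214 ≈ 0.0046729)
((35/(-67) + 23/(-13)) + T)*1 = ((35/(-67) + 23/(-13)) + 1/214)*1 = ((35*(-1/67) + 23*(-1/13)) + 1/214)*1 = ((-35/67 - 23/13) + 1/214)*1 = (-1996/871 + 1/214)*1 = -426273/186394*1 = -426273/186394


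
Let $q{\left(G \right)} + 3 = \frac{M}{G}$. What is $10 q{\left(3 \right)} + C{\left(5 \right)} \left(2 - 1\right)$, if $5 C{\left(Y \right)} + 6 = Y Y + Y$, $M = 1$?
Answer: $- \frac{328}{15} \approx -21.867$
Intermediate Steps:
$q{\left(G \right)} = -3 + \frac{1}{G}$ ($q{\left(G \right)} = -3 + 1 \frac{1}{G} = -3 + \frac{1}{G}$)
$C{\left(Y \right)} = - \frac{6}{5} + \frac{Y}{5} + \frac{Y^{2}}{5}$ ($C{\left(Y \right)} = - \frac{6}{5} + \frac{Y Y + Y}{5} = - \frac{6}{5} + \frac{Y^{2} + Y}{5} = - \frac{6}{5} + \frac{Y + Y^{2}}{5} = - \frac{6}{5} + \left(\frac{Y}{5} + \frac{Y^{2}}{5}\right) = - \frac{6}{5} + \frac{Y}{5} + \frac{Y^{2}}{5}$)
$10 q{\left(3 \right)} + C{\left(5 \right)} \left(2 - 1\right) = 10 \left(-3 + \frac{1}{3}\right) + \left(- \frac{6}{5} + \frac{1}{5} \cdot 5 + \frac{5^{2}}{5}\right) \left(2 - 1\right) = 10 \left(-3 + \frac{1}{3}\right) + \left(- \frac{6}{5} + 1 + \frac{1}{5} \cdot 25\right) 1 = 10 \left(- \frac{8}{3}\right) + \left(- \frac{6}{5} + 1 + 5\right) 1 = - \frac{80}{3} + \frac{24}{5} \cdot 1 = - \frac{80}{3} + \frac{24}{5} = - \frac{328}{15}$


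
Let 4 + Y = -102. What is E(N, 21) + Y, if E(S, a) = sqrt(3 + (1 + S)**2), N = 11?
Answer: -106 + 7*sqrt(3) ≈ -93.876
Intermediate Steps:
Y = -106 (Y = -4 - 102 = -106)
E(N, 21) + Y = sqrt(3 + (1 + 11)**2) - 106 = sqrt(3 + 12**2) - 106 = sqrt(3 + 144) - 106 = sqrt(147) - 106 = 7*sqrt(3) - 106 = -106 + 7*sqrt(3)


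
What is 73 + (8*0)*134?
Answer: 73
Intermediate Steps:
73 + (8*0)*134 = 73 + 0*134 = 73 + 0 = 73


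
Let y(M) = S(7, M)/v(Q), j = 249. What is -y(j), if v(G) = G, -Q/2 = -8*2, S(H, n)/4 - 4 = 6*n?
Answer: -749/4 ≈ -187.25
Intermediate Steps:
S(H, n) = 16 + 24*n (S(H, n) = 16 + 4*(6*n) = 16 + 24*n)
Q = 32 (Q = -(-16)*2 = -2*(-16) = 32)
y(M) = 1/2 + 3*M/4 (y(M) = (16 + 24*M)/32 = (16 + 24*M)*(1/32) = 1/2 + 3*M/4)
-y(j) = -(1/2 + (3/4)*249) = -(1/2 + 747/4) = -1*749/4 = -749/4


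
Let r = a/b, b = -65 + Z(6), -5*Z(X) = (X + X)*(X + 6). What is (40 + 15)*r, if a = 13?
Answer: -3575/469 ≈ -7.6226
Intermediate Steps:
Z(X) = -2*X*(6 + X)/5 (Z(X) = -(X + X)*(X + 6)/5 = -2*X*(6 + X)/5)
b = -469/5 (b = -65 - ⅖*6*(6 + 6) = -65 - ⅖*6*12 = -65 - 144/5 = -469/5 ≈ -93.800)
r = -65/469 (r = 13/(-469/5) = 13*(-5/469) = -65/469 ≈ -0.13859)
(40 + 15)*r = (40 + 15)*(-65/469) = 55*(-65/469) = -3575/469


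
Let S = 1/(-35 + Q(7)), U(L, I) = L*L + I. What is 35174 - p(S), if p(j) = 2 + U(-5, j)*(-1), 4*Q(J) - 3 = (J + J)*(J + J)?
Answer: 2076627/59 ≈ 35197.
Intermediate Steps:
Q(J) = ¾ + J² (Q(J) = ¾ + ((J + J)*(J + J))/4 = ¾ + ((2*J)*(2*J))/4 = ¾ + (4*J²)/4 = ¾ + J²)
U(L, I) = I + L² (U(L, I) = L² + I = I + L²)
S = 4/59 (S = 1/(-35 + (¾ + 7²)) = 1/(-35 + (¾ + 49)) = 1/(-35 + 199/4) = 1/(59/4) = 4/59 ≈ 0.067797)
p(j) = -23 - j (p(j) = 2 + (j + (-5)²)*(-1) = 2 + (j + 25)*(-1) = 2 + (25 + j)*(-1) = 2 + (-25 - j) = -23 - j)
35174 - p(S) = 35174 - (-23 - 1*4/59) = 35174 - (-23 - 4/59) = 35174 - 1*(-1361/59) = 35174 + 1361/59 = 2076627/59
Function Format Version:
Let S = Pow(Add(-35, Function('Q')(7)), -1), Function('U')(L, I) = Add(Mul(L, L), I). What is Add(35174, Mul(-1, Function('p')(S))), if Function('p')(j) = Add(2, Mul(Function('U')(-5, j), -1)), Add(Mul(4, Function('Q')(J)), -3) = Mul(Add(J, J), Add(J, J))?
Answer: Rational(2076627, 59) ≈ 35197.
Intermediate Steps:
Function('Q')(J) = Add(Rational(3, 4), Pow(J, 2)) (Function('Q')(J) = Add(Rational(3, 4), Mul(Rational(1, 4), Mul(Add(J, J), Add(J, J)))) = Add(Rational(3, 4), Mul(Rational(1, 4), Mul(Mul(2, J), Mul(2, J)))) = Add(Rational(3, 4), Mul(Rational(1, 4), Mul(4, Pow(J, 2)))) = Add(Rational(3, 4), Pow(J, 2)))
Function('U')(L, I) = Add(I, Pow(L, 2)) (Function('U')(L, I) = Add(Pow(L, 2), I) = Add(I, Pow(L, 2)))
S = Rational(4, 59) (S = Pow(Add(-35, Add(Rational(3, 4), Pow(7, 2))), -1) = Pow(Add(-35, Add(Rational(3, 4), 49)), -1) = Pow(Add(-35, Rational(199, 4)), -1) = Pow(Rational(59, 4), -1) = Rational(4, 59) ≈ 0.067797)
Function('p')(j) = Add(-23, Mul(-1, j)) (Function('p')(j) = Add(2, Mul(Add(j, Pow(-5, 2)), -1)) = Add(2, Mul(Add(j, 25), -1)) = Add(2, Mul(Add(25, j), -1)) = Add(2, Add(-25, Mul(-1, j))) = Add(-23, Mul(-1, j)))
Add(35174, Mul(-1, Function('p')(S))) = Add(35174, Mul(-1, Add(-23, Mul(-1, Rational(4, 59))))) = Add(35174, Mul(-1, Add(-23, Rational(-4, 59)))) = Add(35174, Mul(-1, Rational(-1361, 59))) = Add(35174, Rational(1361, 59)) = Rational(2076627, 59)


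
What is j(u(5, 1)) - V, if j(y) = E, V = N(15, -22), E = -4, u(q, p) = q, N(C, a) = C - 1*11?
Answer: -8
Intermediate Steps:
N(C, a) = -11 + C (N(C, a) = C - 11 = -11 + C)
V = 4 (V = -11 + 15 = 4)
j(y) = -4
j(u(5, 1)) - V = -4 - 1*4 = -4 - 4 = -8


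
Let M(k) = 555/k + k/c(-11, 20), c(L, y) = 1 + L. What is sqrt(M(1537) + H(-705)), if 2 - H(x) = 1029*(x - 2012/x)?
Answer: 7*sqrt(7693062395886830)/722390 ≈ 849.92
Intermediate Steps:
H(x) = 2 - 1029*x + 2070348/x (H(x) = 2 - 1029*(x - 2012/x) = 2 - (-2070348/x + 1029*x) = 2 + (-1029*x + 2070348/x) = 2 - 1029*x + 2070348/x)
M(k) = 555/k - k/10 (M(k) = 555/k + k/(1 - 11) = 555/k + k/(-10) = 555/k + k*(-1/10) = 555/k - k/10)
sqrt(M(1537) + H(-705)) = sqrt((555/1537 - 1/10*1537) + (2 - 1029*(-705) + 2070348/(-705))) = sqrt((555*(1/1537) - 1537/10) + (2 + 725445 + 2070348*(-1/705))) = sqrt((555/1537 - 1537/10) + (2 + 725445 - 690116/235)) = sqrt(-2356819/15370 + 169789929/235) = sqrt(521823471253/722390) = 7*sqrt(7693062395886830)/722390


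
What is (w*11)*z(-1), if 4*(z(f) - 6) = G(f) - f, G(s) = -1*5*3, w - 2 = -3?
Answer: -55/2 ≈ -27.500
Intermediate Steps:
w = -1 (w = 2 - 3 = -1)
G(s) = -15 (G(s) = -5*3 = -15)
z(f) = 9/4 - f/4 (z(f) = 6 + (-15 - f)/4 = 6 + (-15/4 - f/4) = 9/4 - f/4)
(w*11)*z(-1) = (-1*11)*(9/4 - 1/4*(-1)) = -11*(9/4 + 1/4) = -11*5/2 = -55/2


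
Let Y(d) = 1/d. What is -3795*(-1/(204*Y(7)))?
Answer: 8855/68 ≈ 130.22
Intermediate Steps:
-3795*(-1/(204*Y(7))) = -3795/((-204/7)) = -3795/((-204*⅐)) = -3795/(-204/7) = -3795*(-7/204) = 8855/68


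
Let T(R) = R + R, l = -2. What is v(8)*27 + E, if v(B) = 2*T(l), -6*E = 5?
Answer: -1301/6 ≈ -216.83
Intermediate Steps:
E = -5/6 (E = -1/6*5 = -5/6 ≈ -0.83333)
T(R) = 2*R
v(B) = -8 (v(B) = 2*(2*(-2)) = 2*(-4) = -8)
v(8)*27 + E = -8*27 - 5/6 = -216 - 5/6 = -1301/6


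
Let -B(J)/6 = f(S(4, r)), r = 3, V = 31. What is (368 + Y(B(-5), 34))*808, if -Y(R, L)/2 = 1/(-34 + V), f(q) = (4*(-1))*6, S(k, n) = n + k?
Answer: 893648/3 ≈ 2.9788e+5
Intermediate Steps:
S(k, n) = k + n
f(q) = -24 (f(q) = -4*6 = -24)
B(J) = 144 (B(J) = -6*(-24) = 144)
Y(R, L) = ⅔ (Y(R, L) = -2/(-34 + 31) = -2/(-3) = -2*(-⅓) = ⅔)
(368 + Y(B(-5), 34))*808 = (368 + ⅔)*808 = (1106/3)*808 = 893648/3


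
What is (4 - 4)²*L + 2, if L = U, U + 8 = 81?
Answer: 2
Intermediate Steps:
U = 73 (U = -8 + 81 = 73)
L = 73
(4 - 4)²*L + 2 = (4 - 4)²*73 + 2 = 0²*73 + 2 = 0*73 + 2 = 0 + 2 = 2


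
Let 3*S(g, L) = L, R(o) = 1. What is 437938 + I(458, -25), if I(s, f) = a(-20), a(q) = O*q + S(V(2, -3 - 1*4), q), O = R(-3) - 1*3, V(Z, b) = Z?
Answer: 1313914/3 ≈ 4.3797e+5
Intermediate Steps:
S(g, L) = L/3
O = -2 (O = 1 - 1*3 = 1 - 3 = -2)
a(q) = -5*q/3 (a(q) = -2*q + q/3 = -5*q/3)
I(s, f) = 100/3 (I(s, f) = -5/3*(-20) = 100/3)
437938 + I(458, -25) = 437938 + 100/3 = 1313914/3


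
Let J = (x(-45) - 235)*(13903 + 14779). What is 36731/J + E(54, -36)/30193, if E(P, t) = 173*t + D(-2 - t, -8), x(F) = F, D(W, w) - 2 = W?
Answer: -50836723403/242478775280 ≈ -0.20965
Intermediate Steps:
D(W, w) = 2 + W
J = -8030960 (J = (-45 - 235)*(13903 + 14779) = -280*28682 = -8030960)
E(P, t) = 172*t (E(P, t) = 173*t + (2 + (-2 - t)) = 173*t - t = 172*t)
36731/J + E(54, -36)/30193 = 36731/(-8030960) + (172*(-36))/30193 = 36731*(-1/8030960) - 6192*1/30193 = -36731/8030960 - 6192/30193 = -50836723403/242478775280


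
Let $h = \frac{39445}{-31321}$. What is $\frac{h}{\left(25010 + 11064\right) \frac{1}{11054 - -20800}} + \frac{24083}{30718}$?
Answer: $- \frac{5692917330979}{17353730987686} \approx -0.32805$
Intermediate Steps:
$h = - \frac{39445}{31321}$ ($h = 39445 \left(- \frac{1}{31321}\right) = - \frac{39445}{31321} \approx -1.2594$)
$\frac{h}{\left(25010 + 11064\right) \frac{1}{11054 - -20800}} + \frac{24083}{30718} = - \frac{39445}{31321 \frac{25010 + 11064}{11054 - -20800}} + \frac{24083}{30718} = - \frac{39445}{31321 \frac{36074}{11054 + 20800}} + 24083 \cdot \frac{1}{30718} = - \frac{39445}{31321 \cdot \frac{36074}{31854}} + \frac{24083}{30718} = - \frac{39445}{31321 \cdot 36074 \cdot \frac{1}{31854}} + \frac{24083}{30718} = - \frac{39445}{31321 \cdot \frac{18037}{15927}} + \frac{24083}{30718} = \left(- \frac{39445}{31321}\right) \frac{15927}{18037} + \frac{24083}{30718} = - \frac{628240515}{564936877} + \frac{24083}{30718} = - \frac{5692917330979}{17353730987686}$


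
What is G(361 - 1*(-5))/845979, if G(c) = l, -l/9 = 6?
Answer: -18/281993 ≈ -6.3831e-5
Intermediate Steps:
l = -54 (l = -9*6 = -54)
G(c) = -54
G(361 - 1*(-5))/845979 = -54/845979 = -54*1/845979 = -18/281993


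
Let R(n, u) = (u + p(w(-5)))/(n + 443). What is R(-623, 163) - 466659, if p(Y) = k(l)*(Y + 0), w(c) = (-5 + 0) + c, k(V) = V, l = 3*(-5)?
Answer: -83998933/180 ≈ -4.6666e+5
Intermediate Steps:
l = -15
w(c) = -5 + c
p(Y) = -15*Y (p(Y) = -15*(Y + 0) = -15*Y)
R(n, u) = (150 + u)/(443 + n) (R(n, u) = (u - 15*(-5 - 5))/(n + 443) = (u - 15*(-10))/(443 + n) = (u + 150)/(443 + n) = (150 + u)/(443 + n))
R(-623, 163) - 466659 = (150 + 163)/(443 - 623) - 466659 = 313/(-180) - 466659 = -1/180*313 - 466659 = -313/180 - 466659 = -83998933/180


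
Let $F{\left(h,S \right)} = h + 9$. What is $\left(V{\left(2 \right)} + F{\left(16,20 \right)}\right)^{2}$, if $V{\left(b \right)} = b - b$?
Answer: $625$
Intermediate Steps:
$V{\left(b \right)} = 0$
$F{\left(h,S \right)} = 9 + h$
$\left(V{\left(2 \right)} + F{\left(16,20 \right)}\right)^{2} = \left(0 + \left(9 + 16\right)\right)^{2} = \left(0 + 25\right)^{2} = 25^{2} = 625$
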